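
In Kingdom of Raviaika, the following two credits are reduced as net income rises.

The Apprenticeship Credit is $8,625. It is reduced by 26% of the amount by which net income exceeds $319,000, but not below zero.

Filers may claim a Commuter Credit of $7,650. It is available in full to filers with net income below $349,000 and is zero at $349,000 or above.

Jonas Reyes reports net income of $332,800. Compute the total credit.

Apprenticeship Credit: 26% of the $13,800 excess over $319,000 is $3,588; credit = $8,625 − $3,588 = $5,037.
Commuter Credit: $332,800 is below the $349,000 cutoff, so the full $7,650 applies.
Total: $5,037 + $7,650 = $12,687.

$12,687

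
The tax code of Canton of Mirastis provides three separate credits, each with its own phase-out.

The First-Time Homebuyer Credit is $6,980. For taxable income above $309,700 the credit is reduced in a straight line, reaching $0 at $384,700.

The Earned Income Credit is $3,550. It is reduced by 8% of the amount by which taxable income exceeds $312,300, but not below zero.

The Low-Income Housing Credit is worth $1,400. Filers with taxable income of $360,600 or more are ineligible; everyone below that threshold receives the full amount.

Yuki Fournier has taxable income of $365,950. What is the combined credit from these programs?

$1,745

First-Time Homebuyer Credit: $365,950 is $56,250 into a $75,000 phase-out range, leaving 18,750/75,000 of the credit: $6,980 × 18,750/75,000 = $1,745.
Earned Income Credit: 8% of the $53,650 excess over $312,300 is $4,292 ≥ base, so the credit is $0.
Low-Income Housing Credit: $365,950 meets or exceeds the $360,600 cutoff, so the credit is $0.
Total: $1,745 + $0 + $0 = $1,745.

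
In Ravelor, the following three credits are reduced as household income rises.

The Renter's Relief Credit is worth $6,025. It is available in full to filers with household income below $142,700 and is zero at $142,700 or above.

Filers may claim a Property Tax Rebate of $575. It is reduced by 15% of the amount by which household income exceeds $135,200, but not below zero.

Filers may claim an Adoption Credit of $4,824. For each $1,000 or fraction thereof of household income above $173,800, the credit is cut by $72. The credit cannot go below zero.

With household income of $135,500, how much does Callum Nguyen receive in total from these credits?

$11,379

Renter's Relief Credit: $135,500 is below the $142,700 cutoff, so the full $6,025 applies.
Property Tax Rebate: 15% of the $300 excess over $135,200 is $45; credit = $575 − $45 = $530.
Adoption Credit: $135,500 is at or below the $173,800 threshold, so the full $4,824 applies.
Total: $6,025 + $530 + $4,824 = $11,379.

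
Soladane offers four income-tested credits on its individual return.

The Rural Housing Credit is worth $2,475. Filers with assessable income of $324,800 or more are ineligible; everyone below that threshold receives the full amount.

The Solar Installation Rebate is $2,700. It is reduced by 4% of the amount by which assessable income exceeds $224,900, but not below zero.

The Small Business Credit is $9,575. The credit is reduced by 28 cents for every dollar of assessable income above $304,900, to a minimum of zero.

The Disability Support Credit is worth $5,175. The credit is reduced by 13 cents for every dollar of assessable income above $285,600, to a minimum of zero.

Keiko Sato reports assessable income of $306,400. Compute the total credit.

$14,101

Rural Housing Credit: $306,400 is below the $324,800 cutoff, so the full $2,475 applies.
Solar Installation Rebate: 4% of the $81,500 excess over $224,900 is $3,260 ≥ base, so the credit is $0.
Small Business Credit: 28% of the $1,500 excess over $304,900 is $420; credit = $9,575 − $420 = $9,155.
Disability Support Credit: 13% of the $20,800 excess over $285,600 is $2,704; credit = $5,175 − $2,704 = $2,471.
Total: $2,475 + $0 + $9,155 + $2,471 = $14,101.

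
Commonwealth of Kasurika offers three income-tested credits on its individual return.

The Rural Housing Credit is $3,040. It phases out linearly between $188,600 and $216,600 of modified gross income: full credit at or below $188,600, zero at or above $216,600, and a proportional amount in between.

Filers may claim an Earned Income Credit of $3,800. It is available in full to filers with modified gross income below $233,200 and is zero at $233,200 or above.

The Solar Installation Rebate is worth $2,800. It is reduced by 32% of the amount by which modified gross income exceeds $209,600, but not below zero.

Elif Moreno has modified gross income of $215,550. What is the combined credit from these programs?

Rural Housing Credit: $215,550 is $26,950 into a $28,000 phase-out range, leaving 1,050/28,000 of the credit: $3,040 × 1,050/28,000 = $114.
Earned Income Credit: $215,550 is below the $233,200 cutoff, so the full $3,800 applies.
Solar Installation Rebate: 32% of the $5,950 excess over $209,600 is $1,904; credit = $2,800 − $1,904 = $896.
Total: $114 + $3,800 + $896 = $4,810.

$4,810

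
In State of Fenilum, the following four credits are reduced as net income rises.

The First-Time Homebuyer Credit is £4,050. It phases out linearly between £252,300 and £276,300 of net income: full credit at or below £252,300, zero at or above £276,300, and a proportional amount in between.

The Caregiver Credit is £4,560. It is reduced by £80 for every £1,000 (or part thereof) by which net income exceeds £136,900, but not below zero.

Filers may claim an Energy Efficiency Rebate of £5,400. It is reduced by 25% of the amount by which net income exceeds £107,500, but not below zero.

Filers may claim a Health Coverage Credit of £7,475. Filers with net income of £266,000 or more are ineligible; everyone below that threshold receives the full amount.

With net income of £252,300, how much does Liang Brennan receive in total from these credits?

£11,525

First-Time Homebuyer Credit: £252,300 is at or below the £252,300 threshold, so the full £4,050 applies.
Caregiver Credit: income exceeds £136,900 by £115,400 → 116 increments × £80 = £9,280 ≥ base, so the credit is £0.
Energy Efficiency Rebate: 25% of the £144,800 excess over £107,500 is £36,200 ≥ base, so the credit is £0.
Health Coverage Credit: £252,300 is below the £266,000 cutoff, so the full £7,475 applies.
Total: £4,050 + £0 + £0 + £7,475 = £11,525.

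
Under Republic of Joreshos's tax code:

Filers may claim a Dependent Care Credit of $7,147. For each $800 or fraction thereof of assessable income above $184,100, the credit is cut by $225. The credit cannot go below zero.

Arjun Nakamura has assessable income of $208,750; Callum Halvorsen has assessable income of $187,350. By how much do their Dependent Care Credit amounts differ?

Arjun ($208,750): Dependent Care Credit: income exceeds $184,100 by $24,650, which is 31 full-or-partial $800 increments; reduction = 31 × $225 = $6,975, leaving $172.
Callum ($187,350): Dependent Care Credit: income exceeds $184,100 by $3,250, which is 5 full-or-partial $800 increments; reduction = 5 × $225 = $1,125, leaving $6,022.
Difference: |$172 − $6,022| = $5,850.

$5,850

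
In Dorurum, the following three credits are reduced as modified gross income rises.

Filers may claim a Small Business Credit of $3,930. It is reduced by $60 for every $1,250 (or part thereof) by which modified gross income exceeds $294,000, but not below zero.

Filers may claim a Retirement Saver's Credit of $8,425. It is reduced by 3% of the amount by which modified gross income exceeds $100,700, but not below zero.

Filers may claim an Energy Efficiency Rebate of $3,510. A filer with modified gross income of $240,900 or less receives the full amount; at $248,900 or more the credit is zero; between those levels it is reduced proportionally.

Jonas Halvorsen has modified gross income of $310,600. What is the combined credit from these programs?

Small Business Credit: income exceeds $294,000 by $16,600, which is 14 full-or-partial $1,250 increments; reduction = 14 × $60 = $840, leaving $3,090.
Retirement Saver's Credit: 3% of the $209,900 excess over $100,700 is $6,297; credit = $8,425 − $6,297 = $2,128.
Energy Efficiency Rebate: $310,600 is at or above $248,900, so the credit is $0.
Total: $3,090 + $2,128 + $0 = $5,218.

$5,218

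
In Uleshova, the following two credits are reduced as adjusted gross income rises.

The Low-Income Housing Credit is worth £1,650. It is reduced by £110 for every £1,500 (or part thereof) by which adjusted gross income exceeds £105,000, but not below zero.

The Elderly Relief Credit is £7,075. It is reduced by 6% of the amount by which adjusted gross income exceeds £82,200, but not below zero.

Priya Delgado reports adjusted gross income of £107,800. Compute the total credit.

£6,969

Low-Income Housing Credit: income exceeds £105,000 by £2,800, which is 2 full-or-partial £1,500 increments; reduction = 2 × £110 = £220, leaving £1,430.
Elderly Relief Credit: 6% of the £25,600 excess over £82,200 is £1,536; credit = £7,075 − £1,536 = £5,539.
Total: £1,430 + £5,539 = £6,969.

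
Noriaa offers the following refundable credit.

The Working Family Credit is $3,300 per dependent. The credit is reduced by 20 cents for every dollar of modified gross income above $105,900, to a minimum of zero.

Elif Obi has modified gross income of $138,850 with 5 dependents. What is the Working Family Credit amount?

Working Family Credit: base = 5 × $3,300 = $16,500. 20% of the $32,950 excess over $105,900 is $6,590; credit = $16,500 − $6,590 = $9,910.

$9,910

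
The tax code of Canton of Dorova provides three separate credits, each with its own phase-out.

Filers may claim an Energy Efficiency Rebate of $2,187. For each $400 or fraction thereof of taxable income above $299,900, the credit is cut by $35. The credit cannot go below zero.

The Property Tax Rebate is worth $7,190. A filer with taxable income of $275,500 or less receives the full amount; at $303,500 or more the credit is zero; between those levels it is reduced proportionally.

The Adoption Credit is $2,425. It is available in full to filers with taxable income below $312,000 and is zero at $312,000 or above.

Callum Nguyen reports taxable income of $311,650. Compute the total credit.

Energy Efficiency Rebate: income exceeds $299,900 by $11,750, which is 30 full-or-partial $400 increments; reduction = 30 × $35 = $1,050, leaving $1,137.
Property Tax Rebate: $311,650 is at or above $303,500, so the credit is $0.
Adoption Credit: $311,650 is below the $312,000 cutoff, so the full $2,425 applies.
Total: $1,137 + $0 + $2,425 = $3,562.

$3,562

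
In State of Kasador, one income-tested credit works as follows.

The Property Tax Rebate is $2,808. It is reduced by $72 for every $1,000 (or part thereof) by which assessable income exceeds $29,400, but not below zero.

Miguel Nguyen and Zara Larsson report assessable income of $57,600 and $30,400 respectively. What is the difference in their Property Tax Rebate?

$2,016

Miguel ($57,600): Property Tax Rebate: income exceeds $29,400 by $28,200, which is 29 full-or-partial $1,000 increments; reduction = 29 × $72 = $2,088, leaving $720.
Zara ($30,400): Property Tax Rebate: income exceeds $29,400 by $1,000, which is 1 full-or-partial $1,000 increment; reduction = 1 × $72 = $72, leaving $2,736.
Difference: |$720 − $2,736| = $2,016.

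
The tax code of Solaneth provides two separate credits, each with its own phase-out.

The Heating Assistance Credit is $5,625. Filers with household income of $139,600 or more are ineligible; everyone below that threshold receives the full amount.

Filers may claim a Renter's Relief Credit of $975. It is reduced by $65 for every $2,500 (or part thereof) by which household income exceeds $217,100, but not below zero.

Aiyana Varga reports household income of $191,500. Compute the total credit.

Heating Assistance Credit: $191,500 meets or exceeds the $139,600 cutoff, so the credit is $0.
Renter's Relief Credit: $191,500 is at or below the $217,100 threshold, so the full $975 applies.
Total: $0 + $975 = $975.

$975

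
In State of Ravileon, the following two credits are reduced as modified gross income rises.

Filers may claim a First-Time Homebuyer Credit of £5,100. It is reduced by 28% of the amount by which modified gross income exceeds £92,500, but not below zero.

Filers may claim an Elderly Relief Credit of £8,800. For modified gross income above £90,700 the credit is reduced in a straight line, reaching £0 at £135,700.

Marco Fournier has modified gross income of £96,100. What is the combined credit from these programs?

First-Time Homebuyer Credit: 28% of the £3,600 excess over £92,500 is £1,008; credit = £5,100 − £1,008 = £4,092.
Elderly Relief Credit: £96,100 is £5,400 into a £45,000 phase-out range, leaving 39,600/45,000 of the credit: £8,800 × 39,600/45,000 = £7,744.
Total: £4,092 + £7,744 = £11,836.

£11,836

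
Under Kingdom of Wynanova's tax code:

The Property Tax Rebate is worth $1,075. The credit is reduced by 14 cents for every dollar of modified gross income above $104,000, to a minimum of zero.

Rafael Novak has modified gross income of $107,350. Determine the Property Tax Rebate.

Property Tax Rebate: 14% of the $3,350 excess over $104,000 is $469; credit = $1,075 − $469 = $606.

$606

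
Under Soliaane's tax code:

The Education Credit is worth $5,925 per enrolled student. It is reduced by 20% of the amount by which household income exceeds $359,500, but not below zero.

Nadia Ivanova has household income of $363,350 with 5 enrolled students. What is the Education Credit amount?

Education Credit: base = 5 × $5,925 = $29,625. 20% of the $3,850 excess over $359,500 is $770; credit = $29,625 − $770 = $28,855.

$28,855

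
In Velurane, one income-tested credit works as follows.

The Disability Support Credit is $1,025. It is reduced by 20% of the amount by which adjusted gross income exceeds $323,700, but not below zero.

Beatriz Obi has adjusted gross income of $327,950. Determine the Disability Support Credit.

$175

Disability Support Credit: 20% of the $4,250 excess over $323,700 is $850; credit = $1,025 − $850 = $175.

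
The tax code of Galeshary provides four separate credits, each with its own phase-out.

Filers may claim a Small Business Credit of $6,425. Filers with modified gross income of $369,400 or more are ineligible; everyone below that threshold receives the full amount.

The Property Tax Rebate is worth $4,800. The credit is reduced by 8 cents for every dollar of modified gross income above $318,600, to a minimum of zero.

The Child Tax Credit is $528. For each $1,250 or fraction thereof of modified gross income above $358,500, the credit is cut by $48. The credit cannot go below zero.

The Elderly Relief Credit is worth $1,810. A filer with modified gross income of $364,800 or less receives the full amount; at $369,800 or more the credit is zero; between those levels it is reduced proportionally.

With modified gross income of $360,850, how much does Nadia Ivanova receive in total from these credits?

Small Business Credit: $360,850 is below the $369,400 cutoff, so the full $6,425 applies.
Property Tax Rebate: 8% of the $42,250 excess over $318,600 is $3,380; credit = $4,800 − $3,380 = $1,420.
Child Tax Credit: income exceeds $358,500 by $2,350, which is 2 full-or-partial $1,250 increments; reduction = 2 × $48 = $96, leaving $432.
Elderly Relief Credit: $360,850 is at or below the $364,800 threshold, so the full $1,810 applies.
Total: $6,425 + $1,420 + $432 + $1,810 = $10,087.

$10,087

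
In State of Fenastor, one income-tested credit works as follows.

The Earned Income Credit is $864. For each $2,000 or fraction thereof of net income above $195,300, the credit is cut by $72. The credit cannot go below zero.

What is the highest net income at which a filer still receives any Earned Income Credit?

$217,300

After 11 increments the reduction is 11 × $72 = $792, leaving $72; one more increment wipes it out. Increment 11 ends at excess 11 × $2,000 = $22,000, so the highest qualifying income is $195,300 + $22,000 = $217,300.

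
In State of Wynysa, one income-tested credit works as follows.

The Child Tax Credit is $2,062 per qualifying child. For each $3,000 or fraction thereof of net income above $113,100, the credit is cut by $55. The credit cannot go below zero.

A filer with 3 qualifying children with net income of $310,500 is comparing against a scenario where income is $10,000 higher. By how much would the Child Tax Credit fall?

At $310,500 — base = 3 × $2,062 = $6,186. income exceeds $113,100 by $197,400, which is 66 full-or-partial $3,000 increments; reduction = 66 × $55 = $3,630, leaving $2,556.
At $320,500 — base = 3 × $2,062 = $6,186. income exceeds $113,100 by $207,400, which is 70 full-or-partial $3,000 increments; reduction = 70 × $55 = $3,850, leaving $2,336.
Lost: $2,556 − $2,336 = $220.

$220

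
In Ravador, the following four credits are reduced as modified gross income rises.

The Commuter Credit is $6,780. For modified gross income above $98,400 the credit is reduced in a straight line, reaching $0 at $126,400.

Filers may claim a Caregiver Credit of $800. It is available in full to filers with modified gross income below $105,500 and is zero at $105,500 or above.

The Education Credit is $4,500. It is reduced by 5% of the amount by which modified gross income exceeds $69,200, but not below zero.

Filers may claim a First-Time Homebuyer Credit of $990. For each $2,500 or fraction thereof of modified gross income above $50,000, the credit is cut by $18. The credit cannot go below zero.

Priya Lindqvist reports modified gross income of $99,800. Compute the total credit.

$10,841

Commuter Credit: $99,800 is $1,400 into a $28,000 phase-out range, leaving 26,600/28,000 of the credit: $6,780 × 26,600/28,000 = $6,441.
Caregiver Credit: $99,800 is below the $105,500 cutoff, so the full $800 applies.
Education Credit: 5% of the $30,600 excess over $69,200 is $1,530; credit = $4,500 − $1,530 = $2,970.
First-Time Homebuyer Credit: income exceeds $50,000 by $49,800, which is 20 full-or-partial $2,500 increments; reduction = 20 × $18 = $360, leaving $630.
Total: $6,441 + $800 + $2,970 + $630 = $10,841.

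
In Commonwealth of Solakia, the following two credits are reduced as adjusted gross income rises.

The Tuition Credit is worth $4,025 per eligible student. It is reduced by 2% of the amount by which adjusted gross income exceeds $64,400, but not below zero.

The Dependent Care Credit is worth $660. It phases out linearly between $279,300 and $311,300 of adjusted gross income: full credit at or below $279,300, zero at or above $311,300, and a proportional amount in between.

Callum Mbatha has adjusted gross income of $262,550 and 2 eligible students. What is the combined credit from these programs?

$4,747

Tuition Credit: base = 2 × $4,025 = $8,050. 2% of the $198,150 excess over $64,400 is $3,963; credit = $8,050 − $3,963 = $4,087.
Dependent Care Credit: $262,550 is at or below the $279,300 threshold, so the full $660 applies.
Total: $4,087 + $660 = $4,747.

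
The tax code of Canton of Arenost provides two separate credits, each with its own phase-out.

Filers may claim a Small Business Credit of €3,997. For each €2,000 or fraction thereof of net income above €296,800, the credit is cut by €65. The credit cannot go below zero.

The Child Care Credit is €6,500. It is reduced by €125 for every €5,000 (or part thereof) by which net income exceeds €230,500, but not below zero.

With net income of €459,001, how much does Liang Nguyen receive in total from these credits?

€750

Small Business Credit: income exceeds €296,800 by €162,201 → 82 increments × €65 = €5,330 ≥ base, so the credit is €0.
Child Care Credit: income exceeds €230,500 by €228,501, which is 46 full-or-partial €5,000 increments; reduction = 46 × €125 = €5,750, leaving €750.
Total: €0 + €750 = €750.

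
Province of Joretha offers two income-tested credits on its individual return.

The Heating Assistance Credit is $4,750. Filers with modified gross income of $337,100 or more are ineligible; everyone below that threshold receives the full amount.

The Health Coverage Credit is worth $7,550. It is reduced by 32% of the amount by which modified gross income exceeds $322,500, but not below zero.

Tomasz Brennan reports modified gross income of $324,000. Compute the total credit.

Heating Assistance Credit: $324,000 is below the $337,100 cutoff, so the full $4,750 applies.
Health Coverage Credit: 32% of the $1,500 excess over $322,500 is $480; credit = $7,550 − $480 = $7,070.
Total: $4,750 + $7,070 = $11,820.

$11,820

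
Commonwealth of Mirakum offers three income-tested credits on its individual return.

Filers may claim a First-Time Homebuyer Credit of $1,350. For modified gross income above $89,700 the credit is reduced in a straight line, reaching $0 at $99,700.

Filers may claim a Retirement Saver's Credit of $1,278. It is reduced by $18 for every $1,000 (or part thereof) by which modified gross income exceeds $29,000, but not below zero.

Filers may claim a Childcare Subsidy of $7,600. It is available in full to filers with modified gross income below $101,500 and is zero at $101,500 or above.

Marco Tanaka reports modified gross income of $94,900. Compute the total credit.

$8,338

First-Time Homebuyer Credit: $94,900 is $5,200 into a $10,000 phase-out range, leaving 4,800/10,000 of the credit: $1,350 × 4,800/10,000 = $648.
Retirement Saver's Credit: income exceeds $29,000 by $65,900, which is 66 full-or-partial $1,000 increments; reduction = 66 × $18 = $1,188, leaving $90.
Childcare Subsidy: $94,900 is below the $101,500 cutoff, so the full $7,600 applies.
Total: $648 + $90 + $7,600 = $8,338.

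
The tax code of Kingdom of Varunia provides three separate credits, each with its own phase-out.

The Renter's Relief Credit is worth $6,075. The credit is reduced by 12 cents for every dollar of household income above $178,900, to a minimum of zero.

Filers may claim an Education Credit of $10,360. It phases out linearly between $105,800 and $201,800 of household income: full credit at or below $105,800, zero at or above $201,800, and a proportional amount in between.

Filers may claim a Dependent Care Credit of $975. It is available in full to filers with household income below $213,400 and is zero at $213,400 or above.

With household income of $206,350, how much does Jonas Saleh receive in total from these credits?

Renter's Relief Credit: 12% of the $27,450 excess over $178,900 is $3,294; credit = $6,075 − $3,294 = $2,781.
Education Credit: $206,350 is at or above $201,800, so the credit is $0.
Dependent Care Credit: $206,350 is below the $213,400 cutoff, so the full $975 applies.
Total: $2,781 + $0 + $975 = $3,756.

$3,756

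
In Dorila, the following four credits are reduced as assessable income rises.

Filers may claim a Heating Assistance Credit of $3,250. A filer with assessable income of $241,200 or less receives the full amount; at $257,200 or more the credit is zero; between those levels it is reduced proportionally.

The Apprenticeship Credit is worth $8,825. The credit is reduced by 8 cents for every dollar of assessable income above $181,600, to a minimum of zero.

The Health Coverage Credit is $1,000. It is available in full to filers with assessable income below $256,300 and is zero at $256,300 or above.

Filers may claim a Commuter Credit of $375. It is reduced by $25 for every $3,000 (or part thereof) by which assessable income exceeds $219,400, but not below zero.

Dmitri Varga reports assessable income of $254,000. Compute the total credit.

$4,758

Heating Assistance Credit: $254,000 is $12,800 into a $16,000 phase-out range, leaving 3,200/16,000 of the credit: $3,250 × 3,200/16,000 = $650.
Apprenticeship Credit: 8% of the $72,400 excess over $181,600 is $5,792; credit = $8,825 − $5,792 = $3,033.
Health Coverage Credit: $254,000 is below the $256,300 cutoff, so the full $1,000 applies.
Commuter Credit: income exceeds $219,400 by $34,600, which is 12 full-or-partial $3,000 increments; reduction = 12 × $25 = $300, leaving $75.
Total: $650 + $3,033 + $1,000 + $75 = $4,758.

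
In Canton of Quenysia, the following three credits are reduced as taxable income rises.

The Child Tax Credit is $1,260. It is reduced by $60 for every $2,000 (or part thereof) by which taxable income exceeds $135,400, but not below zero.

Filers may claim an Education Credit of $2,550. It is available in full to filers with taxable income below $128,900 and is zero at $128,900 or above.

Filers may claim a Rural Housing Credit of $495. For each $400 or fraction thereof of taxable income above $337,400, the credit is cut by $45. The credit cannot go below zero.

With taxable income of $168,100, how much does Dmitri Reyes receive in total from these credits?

Child Tax Credit: income exceeds $135,400 by $32,700, which is 17 full-or-partial $2,000 increments; reduction = 17 × $60 = $1,020, leaving $240.
Education Credit: $168,100 meets or exceeds the $128,900 cutoff, so the credit is $0.
Rural Housing Credit: $168,100 is at or below the $337,400 threshold, so the full $495 applies.
Total: $240 + $0 + $495 = $735.

$735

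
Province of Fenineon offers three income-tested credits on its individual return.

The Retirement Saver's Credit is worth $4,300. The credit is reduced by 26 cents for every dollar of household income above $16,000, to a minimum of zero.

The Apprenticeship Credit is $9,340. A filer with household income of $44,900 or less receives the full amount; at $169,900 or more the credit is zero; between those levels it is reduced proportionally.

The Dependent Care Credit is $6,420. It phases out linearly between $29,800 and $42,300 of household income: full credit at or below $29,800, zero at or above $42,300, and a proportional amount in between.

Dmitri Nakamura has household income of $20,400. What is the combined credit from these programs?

$18,916

Retirement Saver's Credit: 26% of the $4,400 excess over $16,000 is $1,144; credit = $4,300 − $1,144 = $3,156.
Apprenticeship Credit: $20,400 is at or below the $44,900 threshold, so the full $9,340 applies.
Dependent Care Credit: $20,400 is at or below the $29,800 threshold, so the full $6,420 applies.
Total: $3,156 + $9,340 + $6,420 = $18,916.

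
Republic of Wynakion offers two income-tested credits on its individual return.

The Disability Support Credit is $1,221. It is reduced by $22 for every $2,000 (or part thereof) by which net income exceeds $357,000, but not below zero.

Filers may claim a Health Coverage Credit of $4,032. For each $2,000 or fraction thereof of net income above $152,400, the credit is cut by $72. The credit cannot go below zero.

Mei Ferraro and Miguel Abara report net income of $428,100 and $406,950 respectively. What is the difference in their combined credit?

Mei ($428,100): Disability Support Credit: income exceeds $357,000 by $71,100, which is 36 full-or-partial $2,000 increments; reduction = 36 × $22 = $792, leaving $429. Health Coverage Credit: income exceeds $152,400 by $275,700 → 138 increments × $72 = $9,936 ≥ base, so the credit is $0. total $429 + $0 = $429
Miguel ($406,950): Disability Support Credit: income exceeds $357,000 by $49,950, which is 25 full-or-partial $2,000 increments; reduction = 25 × $22 = $550, leaving $671. Health Coverage Credit: income exceeds $152,400 by $254,550 → 128 increments × $72 = $9,216 ≥ base, so the credit is $0. total $671 + $0 = $671
Difference: |$429 − $671| = $242.

$242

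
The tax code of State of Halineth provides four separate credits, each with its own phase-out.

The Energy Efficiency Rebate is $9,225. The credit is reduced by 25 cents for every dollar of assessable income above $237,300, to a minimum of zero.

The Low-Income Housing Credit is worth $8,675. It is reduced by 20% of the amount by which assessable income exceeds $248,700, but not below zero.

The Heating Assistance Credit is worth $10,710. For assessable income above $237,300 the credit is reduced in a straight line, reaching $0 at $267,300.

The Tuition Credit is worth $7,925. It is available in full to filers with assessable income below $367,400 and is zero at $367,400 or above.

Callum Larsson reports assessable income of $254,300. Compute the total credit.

$25,096

Energy Efficiency Rebate: 25% of the $17,000 excess over $237,300 is $4,250; credit = $9,225 − $4,250 = $4,975.
Low-Income Housing Credit: 20% of the $5,600 excess over $248,700 is $1,120; credit = $8,675 − $1,120 = $7,555.
Heating Assistance Credit: $254,300 is $17,000 into a $30,000 phase-out range, leaving 13,000/30,000 of the credit: $10,710 × 13,000/30,000 = $4,641.
Tuition Credit: $254,300 is below the $367,400 cutoff, so the full $7,925 applies.
Total: $4,975 + $7,555 + $4,641 + $7,925 = $25,096.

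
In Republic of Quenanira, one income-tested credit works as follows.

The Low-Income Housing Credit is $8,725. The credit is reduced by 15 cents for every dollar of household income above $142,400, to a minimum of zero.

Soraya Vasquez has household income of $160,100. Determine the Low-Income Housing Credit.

$6,070

Low-Income Housing Credit: 15% of the $17,700 excess over $142,400 is $2,655; credit = $8,725 − $2,655 = $6,070.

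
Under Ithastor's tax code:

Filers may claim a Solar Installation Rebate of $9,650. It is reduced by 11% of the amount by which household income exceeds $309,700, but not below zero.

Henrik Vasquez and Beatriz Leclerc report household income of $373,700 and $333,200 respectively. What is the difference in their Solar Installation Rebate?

Henrik ($373,700): Solar Installation Rebate: 11% of the $64,000 excess over $309,700 is $7,040; credit = $9,650 − $7,040 = $2,610.
Beatriz ($333,200): Solar Installation Rebate: 11% of the $23,500 excess over $309,700 is $2,585; credit = $9,650 − $2,585 = $7,065.
Difference: |$2,610 − $7,065| = $4,455.

$4,455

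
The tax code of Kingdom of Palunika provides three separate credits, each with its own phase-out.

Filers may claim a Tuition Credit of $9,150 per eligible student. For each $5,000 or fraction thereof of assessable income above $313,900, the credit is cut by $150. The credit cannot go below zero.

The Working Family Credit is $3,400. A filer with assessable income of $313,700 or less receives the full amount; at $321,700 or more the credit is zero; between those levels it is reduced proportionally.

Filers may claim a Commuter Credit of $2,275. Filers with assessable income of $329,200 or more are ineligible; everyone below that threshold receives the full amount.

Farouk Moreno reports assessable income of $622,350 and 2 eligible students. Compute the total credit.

$9,000

Tuition Credit: base = 2 × $9,150 = $18,300. income exceeds $313,900 by $308,450, which is 62 full-or-partial $5,000 increments; reduction = 62 × $150 = $9,300, leaving $9,000.
Working Family Credit: $622,350 is at or above $321,700, so the credit is $0.
Commuter Credit: $622,350 meets or exceeds the $329,200 cutoff, so the credit is $0.
Total: $9,000 + $0 + $0 = $9,000.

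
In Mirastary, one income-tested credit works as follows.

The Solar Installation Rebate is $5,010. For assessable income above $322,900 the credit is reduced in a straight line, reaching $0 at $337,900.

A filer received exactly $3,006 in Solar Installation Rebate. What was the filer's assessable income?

$3,006 is 3,006/5,010 of the full $5,010, so 2,004/5,010 of the $15,000 range has been used: income = $322,900 + $15,000 × 2,004/5,010 = $328,900.

$328,900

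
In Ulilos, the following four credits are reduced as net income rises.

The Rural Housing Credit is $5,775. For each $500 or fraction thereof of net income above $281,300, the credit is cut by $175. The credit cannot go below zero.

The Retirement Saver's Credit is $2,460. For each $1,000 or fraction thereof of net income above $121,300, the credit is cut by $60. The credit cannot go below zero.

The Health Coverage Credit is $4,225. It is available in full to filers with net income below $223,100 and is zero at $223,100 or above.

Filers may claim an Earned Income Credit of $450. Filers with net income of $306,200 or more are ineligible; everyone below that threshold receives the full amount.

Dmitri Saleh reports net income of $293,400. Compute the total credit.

Rural Housing Credit: income exceeds $281,300 by $12,100, which is 25 full-or-partial $500 increments; reduction = 25 × $175 = $4,375, leaving $1,400.
Retirement Saver's Credit: income exceeds $121,300 by $172,100 → 173 increments × $60 = $10,380 ≥ base, so the credit is $0.
Health Coverage Credit: $293,400 meets or exceeds the $223,100 cutoff, so the credit is $0.
Earned Income Credit: $293,400 is below the $306,200 cutoff, so the full $450 applies.
Total: $1,400 + $0 + $0 + $450 = $1,850.

$1,850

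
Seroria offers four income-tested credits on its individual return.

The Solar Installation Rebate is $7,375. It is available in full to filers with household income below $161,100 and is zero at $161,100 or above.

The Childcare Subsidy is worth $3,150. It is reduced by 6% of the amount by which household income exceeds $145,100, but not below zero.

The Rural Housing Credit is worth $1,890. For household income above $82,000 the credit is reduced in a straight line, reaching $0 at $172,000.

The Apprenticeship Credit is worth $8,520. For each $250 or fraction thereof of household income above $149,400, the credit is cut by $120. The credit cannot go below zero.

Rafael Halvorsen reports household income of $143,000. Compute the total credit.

Solar Installation Rebate: $143,000 is below the $161,100 cutoff, so the full $7,375 applies.
Childcare Subsidy: $143,000 is at or below the $145,100 threshold, so the full $3,150 applies.
Rural Housing Credit: $143,000 is $61,000 into a $90,000 phase-out range, leaving 29,000/90,000 of the credit: $1,890 × 29,000/90,000 = $609.
Apprenticeship Credit: $143,000 is at or below the $149,400 threshold, so the full $8,520 applies.
Total: $7,375 + $3,150 + $609 + $8,520 = $19,654.

$19,654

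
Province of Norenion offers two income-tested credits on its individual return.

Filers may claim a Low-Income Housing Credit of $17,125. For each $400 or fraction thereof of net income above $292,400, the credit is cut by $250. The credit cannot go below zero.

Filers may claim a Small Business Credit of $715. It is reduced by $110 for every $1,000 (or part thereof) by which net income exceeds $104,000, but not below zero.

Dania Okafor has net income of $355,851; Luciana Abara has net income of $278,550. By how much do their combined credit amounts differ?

$17,125

Dania ($355,851): Low-Income Housing Credit: income exceeds $292,400 by $63,451 → 159 increments × $250 = $39,750 ≥ base, so the credit is $0. Small Business Credit: income exceeds $104,000 by $251,851 → 252 increments × $110 = $27,720 ≥ base, so the credit is $0. total $0 + $0 = $0
Luciana ($278,550): Low-Income Housing Credit: $278,550 is at or below the $292,400 threshold, so the full $17,125 applies. Small Business Credit: income exceeds $104,000 by $174,550 → 175 increments × $110 = $19,250 ≥ base, so the credit is $0. total $17,125 + $0 = $17,125
Difference: |$0 − $17,125| = $17,125.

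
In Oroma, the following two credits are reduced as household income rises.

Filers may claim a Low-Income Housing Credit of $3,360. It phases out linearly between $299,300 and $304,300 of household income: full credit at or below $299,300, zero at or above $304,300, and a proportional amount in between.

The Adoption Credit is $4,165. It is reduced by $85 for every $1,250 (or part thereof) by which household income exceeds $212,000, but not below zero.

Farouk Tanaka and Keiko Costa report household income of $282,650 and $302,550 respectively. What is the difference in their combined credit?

Farouk ($282,650): Low-Income Housing Credit: $282,650 is at or below the $299,300 threshold, so the full $3,360 applies. Adoption Credit: income exceeds $212,000 by $70,650 → 57 increments × $85 = $4,845 ≥ base, so the credit is $0. total $3,360 + $0 = $3,360
Keiko ($302,550): Low-Income Housing Credit: $302,550 is $3,250 into a $5,000 phase-out range, leaving 1,750/5,000 of the credit: $3,360 × 1,750/5,000 = $1,176. Adoption Credit: income exceeds $212,000 by $90,550 → 73 increments × $85 = $6,205 ≥ base, so the credit is $0. total $1,176 + $0 = $1,176
Difference: |$3,360 − $1,176| = $2,184.

$2,184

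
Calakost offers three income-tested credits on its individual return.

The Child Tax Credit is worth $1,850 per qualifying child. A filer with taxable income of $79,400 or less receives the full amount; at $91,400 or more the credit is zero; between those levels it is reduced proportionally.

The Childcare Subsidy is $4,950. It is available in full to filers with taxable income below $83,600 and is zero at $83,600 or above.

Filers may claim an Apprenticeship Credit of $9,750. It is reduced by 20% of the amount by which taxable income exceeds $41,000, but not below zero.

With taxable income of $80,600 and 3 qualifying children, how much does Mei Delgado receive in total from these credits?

$11,775

Child Tax Credit: base = 3 × $1,850 = $5,550. $80,600 is $1,200 into a $12,000 phase-out range, leaving 10,800/12,000 of the credit: $5,550 × 10,800/12,000 = $4,995.
Childcare Subsidy: $80,600 is below the $83,600 cutoff, so the full $4,950 applies.
Apprenticeship Credit: 20% of the $39,600 excess over $41,000 is $7,920; credit = $9,750 − $7,920 = $1,830.
Total: $4,995 + $4,950 + $1,830 = $11,775.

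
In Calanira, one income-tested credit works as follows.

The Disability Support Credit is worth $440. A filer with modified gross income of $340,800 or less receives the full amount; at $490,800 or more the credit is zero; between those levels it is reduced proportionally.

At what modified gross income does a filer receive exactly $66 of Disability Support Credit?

$66 is 66/440 of the full $440, so 374/440 of the $150,000 range has been used: income = $340,800 + $150,000 × 374/440 = $468,300.

$468,300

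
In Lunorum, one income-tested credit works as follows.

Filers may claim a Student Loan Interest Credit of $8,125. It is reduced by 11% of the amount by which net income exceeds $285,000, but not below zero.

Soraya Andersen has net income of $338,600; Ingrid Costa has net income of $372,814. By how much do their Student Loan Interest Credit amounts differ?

Soraya ($338,600): Student Loan Interest Credit: 11% of the $53,600 excess over $285,000 is $5,896; credit = $8,125 − $5,896 = $2,229.
Ingrid ($372,814): Student Loan Interest Credit: 11% of the $87,814 excess over $285,000 is $9,659.54 ≥ base, so the credit is $0.
Difference: |$2,229 − $0| = $2,229.

$2,229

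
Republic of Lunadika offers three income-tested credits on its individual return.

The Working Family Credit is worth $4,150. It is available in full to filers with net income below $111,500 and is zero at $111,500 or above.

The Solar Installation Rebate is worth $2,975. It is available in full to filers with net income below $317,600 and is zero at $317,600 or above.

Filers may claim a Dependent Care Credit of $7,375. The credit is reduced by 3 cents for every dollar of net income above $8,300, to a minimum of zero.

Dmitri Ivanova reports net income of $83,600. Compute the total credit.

Working Family Credit: $83,600 is below the $111,500 cutoff, so the full $4,150 applies.
Solar Installation Rebate: $83,600 is below the $317,600 cutoff, so the full $2,975 applies.
Dependent Care Credit: 3% of the $75,300 excess over $8,300 is $2,259; credit = $7,375 − $2,259 = $5,116.
Total: $4,150 + $2,975 + $5,116 = $12,241.

$12,241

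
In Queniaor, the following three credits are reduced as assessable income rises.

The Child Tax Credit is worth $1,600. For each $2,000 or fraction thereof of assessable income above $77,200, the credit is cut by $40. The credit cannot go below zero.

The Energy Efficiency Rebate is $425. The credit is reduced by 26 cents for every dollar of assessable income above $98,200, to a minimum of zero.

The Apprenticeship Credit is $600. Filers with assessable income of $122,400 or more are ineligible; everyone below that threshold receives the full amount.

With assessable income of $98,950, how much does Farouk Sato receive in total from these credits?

$1,990

Child Tax Credit: income exceeds $77,200 by $21,750, which is 11 full-or-partial $2,000 increments; reduction = 11 × $40 = $440, leaving $1,160.
Energy Efficiency Rebate: 26% of the $750 excess over $98,200 is $195; credit = $425 − $195 = $230.
Apprenticeship Credit: $98,950 is below the $122,400 cutoff, so the full $600 applies.
Total: $1,160 + $230 + $600 = $1,990.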